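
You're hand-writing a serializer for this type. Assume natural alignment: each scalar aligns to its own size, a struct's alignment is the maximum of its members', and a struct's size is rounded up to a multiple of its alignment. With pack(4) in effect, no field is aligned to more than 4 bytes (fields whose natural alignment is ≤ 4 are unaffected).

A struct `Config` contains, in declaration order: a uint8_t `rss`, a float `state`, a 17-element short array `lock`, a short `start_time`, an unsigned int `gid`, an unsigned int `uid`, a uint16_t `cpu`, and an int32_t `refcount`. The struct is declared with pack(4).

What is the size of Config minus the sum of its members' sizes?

5

rss at 0 (size 1, align 1) → ends 1
pad 3 to align 4 for state
state at 4 (size 4, align 4) → ends 8
lock at 8 (size 34, align 2) → ends 42
start_time at 42 (size 2, align 2) → ends 44
gid at 44 (size 4, align 4) → ends 48
uid at 48 (size 4, align 4) → ends 52
cpu at 52 (size 2, align 2) → ends 54
pad 2 to align 4 for refcount
refcount at 56 (size 4, align 4) → ends 60
total 60 bytes, alignment 4
data bytes 55, size 60 → padding 5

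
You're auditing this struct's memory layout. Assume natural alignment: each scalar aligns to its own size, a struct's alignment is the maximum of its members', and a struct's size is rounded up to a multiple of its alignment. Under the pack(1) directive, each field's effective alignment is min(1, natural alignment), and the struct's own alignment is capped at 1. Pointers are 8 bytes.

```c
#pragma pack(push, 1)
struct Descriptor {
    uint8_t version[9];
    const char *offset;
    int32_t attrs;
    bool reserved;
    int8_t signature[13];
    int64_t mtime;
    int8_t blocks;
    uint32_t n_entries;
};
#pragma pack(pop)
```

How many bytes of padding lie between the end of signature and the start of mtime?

version at 0 (size 9, align 1) → ends 9
offset at 9 (size 8, align 1) → ends 17
attrs at 17 (size 4, align 1) → ends 21
reserved at 21 (size 1, align 1) → ends 22
signature at 22 (size 13, align 1) → ends 35
mtime at 35 (size 8, align 1) → ends 43

0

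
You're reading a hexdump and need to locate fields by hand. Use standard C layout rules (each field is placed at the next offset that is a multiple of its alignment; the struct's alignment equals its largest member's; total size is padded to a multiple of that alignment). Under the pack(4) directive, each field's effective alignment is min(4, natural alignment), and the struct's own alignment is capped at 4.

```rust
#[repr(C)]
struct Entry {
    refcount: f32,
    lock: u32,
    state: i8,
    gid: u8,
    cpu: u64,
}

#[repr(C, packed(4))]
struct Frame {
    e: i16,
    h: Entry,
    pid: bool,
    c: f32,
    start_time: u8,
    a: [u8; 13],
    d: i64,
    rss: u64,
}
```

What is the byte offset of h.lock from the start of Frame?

8

Entry: @0: refcount [4B, align 4] → 4; @4: lock [4B, align 4] → 8; @8: state [1B, align 1] → 9; @9: gid [1B, align 1] → 10; +6 pad (align 8); @16: cpu [8B, align 8] → 24; size 24, align 8
@0: e [2B, align 2] → 2
+2 pad (align 4)
@4: h [24B, align 4] → 28
within Entry: lock at 4
4 + 4 = 8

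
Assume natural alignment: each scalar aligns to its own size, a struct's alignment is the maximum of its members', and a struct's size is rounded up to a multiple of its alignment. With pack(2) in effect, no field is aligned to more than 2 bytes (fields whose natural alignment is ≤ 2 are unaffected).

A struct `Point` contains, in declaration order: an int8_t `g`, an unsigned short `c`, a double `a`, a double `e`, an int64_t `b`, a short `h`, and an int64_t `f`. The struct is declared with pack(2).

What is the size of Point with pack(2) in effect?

@0: g [1B, align 1] → 1
+1 pad (align 2)
@2: c [2B, align 2] → 4
@4: a [8B, align 2] → 12
@12: e [8B, align 2] → 20
@20: b [8B, align 2] → 28
@28: h [2B, align 2] → 30
@30: f [8B, align 2] → 38
size 38, align 2

38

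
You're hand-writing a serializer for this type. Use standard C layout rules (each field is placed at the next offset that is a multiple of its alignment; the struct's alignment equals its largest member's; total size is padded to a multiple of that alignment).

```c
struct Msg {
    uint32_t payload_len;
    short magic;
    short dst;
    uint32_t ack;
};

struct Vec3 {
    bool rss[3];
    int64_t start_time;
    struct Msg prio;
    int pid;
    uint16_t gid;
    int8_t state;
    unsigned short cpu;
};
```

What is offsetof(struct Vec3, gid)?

32

Msg: 0..4  payload_len  (4B, 4-aligned); 4..6  magic  (2B, 2-aligned); 6..8  dst  (2B, 2-aligned); 8..12  ack  (4B, 4-aligned); sizeof = 12, alignof = 4
0..3  rss  (3B, 1-aligned)
3..8  -- padding (5B)
8..16  start_time  (8B, 8-aligned)
16..28  prio  (12B, 4-aligned)
28..32  pid  (4B, 4-aligned)
32..34  gid  (2B, 2-aligned)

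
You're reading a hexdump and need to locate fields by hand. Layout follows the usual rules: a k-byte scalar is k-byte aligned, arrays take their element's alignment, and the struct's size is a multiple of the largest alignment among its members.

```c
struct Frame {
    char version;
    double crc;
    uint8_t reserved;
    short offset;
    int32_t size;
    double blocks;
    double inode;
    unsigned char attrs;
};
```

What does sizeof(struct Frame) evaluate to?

48

0..1  version  (1B, 1-aligned)
1..8  -- padding (7B)
8..16  crc  (8B, 8-aligned)
16..17  reserved  (1B, 1-aligned)
17..18  -- padding (1B)
18..20  offset  (2B, 2-aligned)
20..24  size  (4B, 4-aligned)
24..32  blocks  (8B, 8-aligned)
32..40  inode  (8B, 8-aligned)
40..41  attrs  (1B, 1-aligned)
41..48  -- tail padding (7B)
sizeof = 48, alignof = 8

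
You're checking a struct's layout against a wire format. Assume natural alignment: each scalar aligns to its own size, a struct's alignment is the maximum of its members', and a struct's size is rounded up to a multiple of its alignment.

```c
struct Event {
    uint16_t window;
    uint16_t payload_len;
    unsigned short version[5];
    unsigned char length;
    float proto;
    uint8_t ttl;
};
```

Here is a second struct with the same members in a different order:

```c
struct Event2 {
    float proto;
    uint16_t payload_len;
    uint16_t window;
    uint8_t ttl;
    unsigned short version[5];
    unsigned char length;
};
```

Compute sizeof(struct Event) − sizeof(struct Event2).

window at 0 (size 2, align 2) → ends 2
payload_len at 2 (size 2, align 2) → ends 4
version at 4 (size 10, align 2) → ends 14
length at 14 (size 1, align 1) → ends 15
pad 1 to align 4 for proto
proto at 16 (size 4, align 4) → ends 20
ttl at 20 (size 1, align 1) → ends 21
tail pad 3 to reach multiple of 4
total 24 bytes, alignment 4
— Event2 —
proto at 0 (size 4, align 4) → ends 4
payload_len at 4 (size 2, align 2) → ends 6
window at 6 (size 2, align 2) → ends 8
ttl at 8 (size 1, align 1) → ends 9
pad 1 to align 2 for version
version at 10 (size 10, align 2) → ends 20
length at 20 (size 1, align 1) → ends 21
tail pad 3 to reach multiple of 4
total 24 bytes, alignment 4
24 − 24 = 0

0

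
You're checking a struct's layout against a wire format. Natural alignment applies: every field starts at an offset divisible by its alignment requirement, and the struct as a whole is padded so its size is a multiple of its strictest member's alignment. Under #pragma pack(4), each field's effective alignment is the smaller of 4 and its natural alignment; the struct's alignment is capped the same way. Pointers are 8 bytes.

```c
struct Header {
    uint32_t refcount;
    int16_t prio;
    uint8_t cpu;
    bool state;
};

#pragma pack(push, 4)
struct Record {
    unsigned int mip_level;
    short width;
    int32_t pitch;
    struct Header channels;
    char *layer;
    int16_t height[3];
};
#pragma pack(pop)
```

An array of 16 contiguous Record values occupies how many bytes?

576

Header: 0..4  refcount  (4B, 4-aligned); 4..6  prio  (2B, 2-aligned); 6..7  cpu  (1B, 1-aligned); 7..8  state  (1B, 1-aligned); sizeof = 8, alignof = 4
0..4  mip_level  (4B, 4-aligned)
4..6  width  (2B, 2-aligned)
6..8  -- padding (2B)
8..12  pitch  (4B, 4-aligned)
12..20  channels  (8B, 4-aligned)
20..28  layer  (8B, 4-aligned)
28..34  height  (6B, 2-aligned)
34..36  -- tail padding (2B)
sizeof = 36, alignof = 4
array of 16: 16 × 36 = 576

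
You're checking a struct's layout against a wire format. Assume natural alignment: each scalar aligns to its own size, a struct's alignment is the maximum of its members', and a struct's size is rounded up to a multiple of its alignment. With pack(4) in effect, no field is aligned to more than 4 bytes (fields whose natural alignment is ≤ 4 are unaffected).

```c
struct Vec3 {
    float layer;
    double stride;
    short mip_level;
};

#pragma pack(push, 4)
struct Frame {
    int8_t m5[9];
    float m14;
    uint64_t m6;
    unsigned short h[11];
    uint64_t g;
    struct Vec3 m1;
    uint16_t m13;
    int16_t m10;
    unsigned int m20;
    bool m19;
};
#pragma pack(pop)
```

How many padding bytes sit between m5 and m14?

Vec3: layer at 0 (size 4, align 4) → ends 4; pad 4 to align 8 for stride; stride at 8 (size 8, align 8) → ends 16; mip_level at 16 (size 2, align 2) → ends 18; tail pad 6 to reach multiple of 8; total 24 bytes, alignment 8
m5 at 0 (size 9, align 1) → ends 9
pad 3 to align 4 for m14
m14 at 12 (size 4, align 4) → ends 16

3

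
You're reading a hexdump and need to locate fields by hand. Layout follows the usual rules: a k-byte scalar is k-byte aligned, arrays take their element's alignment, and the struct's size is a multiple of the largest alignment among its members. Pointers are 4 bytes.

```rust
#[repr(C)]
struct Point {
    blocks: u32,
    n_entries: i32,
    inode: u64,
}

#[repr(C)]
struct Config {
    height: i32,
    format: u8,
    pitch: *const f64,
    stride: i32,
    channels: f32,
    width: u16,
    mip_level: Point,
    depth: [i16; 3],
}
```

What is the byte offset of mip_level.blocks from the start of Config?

Point: 0..4  blocks  (4B, 4-aligned); 4..8  n_entries  (4B, 4-aligned); 8..16  inode  (8B, 8-aligned); sizeof = 16, alignof = 8
0..4  height  (4B, 4-aligned)
4..5  format  (1B, 1-aligned)
5..8  -- padding (3B)
8..12  pitch  (4B, 4-aligned)
12..16  stride  (4B, 4-aligned)
16..20  channels  (4B, 4-aligned)
20..22  width  (2B, 2-aligned)
22..24  -- padding (2B)
24..40  mip_level  (16B, 8-aligned)
within Point: blocks at 0
24 + 0 = 24

24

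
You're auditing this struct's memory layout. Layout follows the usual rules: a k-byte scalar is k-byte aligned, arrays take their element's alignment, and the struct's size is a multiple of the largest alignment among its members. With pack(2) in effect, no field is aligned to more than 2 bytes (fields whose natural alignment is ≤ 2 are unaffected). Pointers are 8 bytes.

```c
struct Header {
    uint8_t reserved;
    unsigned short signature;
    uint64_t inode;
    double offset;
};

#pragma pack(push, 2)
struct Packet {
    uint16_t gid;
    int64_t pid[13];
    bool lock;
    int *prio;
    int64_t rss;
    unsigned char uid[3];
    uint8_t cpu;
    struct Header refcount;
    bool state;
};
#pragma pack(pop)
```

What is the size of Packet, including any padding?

Header: @0: reserved [1B, align 1] → 1; +1 pad (align 2); @2: signature [2B, align 2] → 4; +4 pad (align 8); @8: inode [8B, align 8] → 16; @16: offset [8B, align 8] → 24; size 24, align 8
@0: gid [2B, align 2] → 2
@2: pid [104B, align 2] → 106
@106: lock [1B, align 1] → 107
+1 pad (align 2)
@108: prio [8B, align 2] → 116
@116: rss [8B, align 2] → 124
@124: uid [3B, align 1] → 127
@127: cpu [1B, align 1] → 128
@128: refcount [24B, align 2] → 152
@152: state [1B, align 1] → 153
+1 tail pad (align 2)
size 154, align 2

154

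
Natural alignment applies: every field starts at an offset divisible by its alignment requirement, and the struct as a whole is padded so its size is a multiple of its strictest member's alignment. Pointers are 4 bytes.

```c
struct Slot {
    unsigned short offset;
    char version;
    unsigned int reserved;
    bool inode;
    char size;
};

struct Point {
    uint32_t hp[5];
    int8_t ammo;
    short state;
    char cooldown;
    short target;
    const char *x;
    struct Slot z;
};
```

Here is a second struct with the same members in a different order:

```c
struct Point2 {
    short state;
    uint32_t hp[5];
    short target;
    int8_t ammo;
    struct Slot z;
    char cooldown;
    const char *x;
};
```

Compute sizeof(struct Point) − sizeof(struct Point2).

Slot: offset at 0 (size 2, align 2) → ends 2; version at 2 (size 1, align 1) → ends 3; pad 1 to align 4 for reserved; reserved at 4 (size 4, align 4) → ends 8; inode at 8 (size 1, align 1) → ends 9; size at 9 (size 1, align 1) → ends 10; tail pad 2 to reach multiple of 4; total 12 bytes, alignment 4
hp at 0 (size 20, align 4) → ends 20
ammo at 20 (size 1, align 1) → ends 21
pad 1 to align 2 for state
state at 22 (size 2, align 2) → ends 24
cooldown at 24 (size 1, align 1) → ends 25
pad 1 to align 2 for target
target at 26 (size 2, align 2) → ends 28
x at 28 (size 4, align 4) → ends 32
z at 32 (size 12, align 4) → ends 44
total 44 bytes, alignment 4
— Point2 —
state at 0 (size 2, align 2) → ends 2
pad 2 to align 4 for hp
hp at 4 (size 20, align 4) → ends 24
target at 24 (size 2, align 2) → ends 26
ammo at 26 (size 1, align 1) → ends 27
pad 1 to align 4 for z
z at 28 (size 12, align 4) → ends 40
cooldown at 40 (size 1, align 1) → ends 41
pad 3 to align 4 for x
x at 44 (size 4, align 4) → ends 48
total 48 bytes, alignment 4
44 − 48 = -4

-4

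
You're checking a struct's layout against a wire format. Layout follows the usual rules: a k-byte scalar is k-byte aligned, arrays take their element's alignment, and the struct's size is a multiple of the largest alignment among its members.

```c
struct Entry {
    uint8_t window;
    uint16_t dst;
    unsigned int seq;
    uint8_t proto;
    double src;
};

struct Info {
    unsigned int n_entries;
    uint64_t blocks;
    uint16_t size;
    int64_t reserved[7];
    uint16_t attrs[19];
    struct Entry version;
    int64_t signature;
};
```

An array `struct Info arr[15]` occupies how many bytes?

2280

Entry: 0..1  window  (1B, 1-aligned); 1..2  -- padding (1B); 2..4  dst  (2B, 2-aligned); 4..8  seq  (4B, 4-aligned); 8..9  proto  (1B, 1-aligned); 9..16  -- padding (7B); 16..24  src  (8B, 8-aligned); sizeof = 24, alignof = 8
0..4  n_entries  (4B, 4-aligned)
4..8  -- padding (4B)
8..16  blocks  (8B, 8-aligned)
16..18  size  (2B, 2-aligned)
18..24  -- padding (6B)
24..80  reserved  (56B, 8-aligned)
80..118  attrs  (38B, 2-aligned)
118..120  -- padding (2B)
120..144  version  (24B, 8-aligned)
144..152  signature  (8B, 8-aligned)
sizeof = 152, alignof = 8
array of 15: 15 × 152 = 2280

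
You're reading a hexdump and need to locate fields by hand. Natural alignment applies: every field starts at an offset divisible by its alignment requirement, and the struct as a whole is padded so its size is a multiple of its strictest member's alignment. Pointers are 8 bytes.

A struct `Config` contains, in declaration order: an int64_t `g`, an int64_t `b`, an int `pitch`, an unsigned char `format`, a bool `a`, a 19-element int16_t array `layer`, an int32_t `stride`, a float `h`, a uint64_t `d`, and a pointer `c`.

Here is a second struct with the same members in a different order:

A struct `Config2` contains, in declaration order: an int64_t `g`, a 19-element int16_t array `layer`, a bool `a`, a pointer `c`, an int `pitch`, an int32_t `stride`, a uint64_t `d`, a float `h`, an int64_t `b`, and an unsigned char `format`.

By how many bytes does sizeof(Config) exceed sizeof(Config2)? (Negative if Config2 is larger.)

-8

0..8  g  (8B, 8-aligned)
8..16  b  (8B, 8-aligned)
16..20  pitch  (4B, 4-aligned)
20..21  format  (1B, 1-aligned)
21..22  a  (1B, 1-aligned)
22..60  layer  (38B, 2-aligned)
60..64  stride  (4B, 4-aligned)
64..68  h  (4B, 4-aligned)
68..72  -- padding (4B)
72..80  d  (8B, 8-aligned)
80..88  c  (8B, 8-aligned)
sizeof = 88, alignof = 8
— Config2 —
0..8  g  (8B, 8-aligned)
8..46  layer  (38B, 2-aligned)
46..47  a  (1B, 1-aligned)
47..48  -- padding (1B)
48..56  c  (8B, 8-aligned)
56..60  pitch  (4B, 4-aligned)
60..64  stride  (4B, 4-aligned)
64..72  d  (8B, 8-aligned)
72..76  h  (4B, 4-aligned)
76..80  -- padding (4B)
80..88  b  (8B, 8-aligned)
88..89  format  (1B, 1-aligned)
89..96  -- tail padding (7B)
sizeof = 96, alignof = 8
88 − 96 = -8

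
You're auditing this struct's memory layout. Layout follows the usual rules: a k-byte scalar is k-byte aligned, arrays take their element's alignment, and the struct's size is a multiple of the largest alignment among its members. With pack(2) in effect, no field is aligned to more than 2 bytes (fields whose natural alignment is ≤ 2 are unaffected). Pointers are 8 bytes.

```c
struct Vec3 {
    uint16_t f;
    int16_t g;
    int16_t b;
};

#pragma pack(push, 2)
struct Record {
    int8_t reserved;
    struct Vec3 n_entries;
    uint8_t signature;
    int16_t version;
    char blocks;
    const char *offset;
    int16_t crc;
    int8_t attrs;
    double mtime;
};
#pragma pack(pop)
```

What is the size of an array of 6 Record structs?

Vec3: f at 0 (size 2, align 2) → ends 2; g at 2 (size 2, align 2) → ends 4; b at 4 (size 2, align 2) → ends 6; total 6 bytes, alignment 2
reserved at 0 (size 1, align 1) → ends 1
pad 1 to align 2 for n_entries
n_entries at 2 (size 6, align 2) → ends 8
signature at 8 (size 1, align 1) → ends 9
pad 1 to align 2 for version
version at 10 (size 2, align 2) → ends 12
blocks at 12 (size 1, align 1) → ends 13
pad 1 to align 2 for offset
offset at 14 (size 8, align 2) → ends 22
crc at 22 (size 2, align 2) → ends 24
attrs at 24 (size 1, align 1) → ends 25
pad 1 to align 2 for mtime
mtime at 26 (size 8, align 2) → ends 34
total 34 bytes, alignment 2
array of 6: 6 × 34 = 204

204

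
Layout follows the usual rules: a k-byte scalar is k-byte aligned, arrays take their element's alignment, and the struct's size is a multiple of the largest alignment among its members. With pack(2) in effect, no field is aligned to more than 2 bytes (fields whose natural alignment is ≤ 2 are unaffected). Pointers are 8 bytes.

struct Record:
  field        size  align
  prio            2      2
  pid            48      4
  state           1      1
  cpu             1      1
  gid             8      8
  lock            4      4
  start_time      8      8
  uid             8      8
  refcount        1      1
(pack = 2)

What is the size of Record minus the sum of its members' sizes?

1

@0: prio [2B, align 2] → 2
@2: pid [48B, align 2] → 50
@50: state [1B, align 1] → 51
@51: cpu [1B, align 1] → 52
@52: gid [8B, align 2] → 60
@60: lock [4B, align 2] → 64
@64: start_time [8B, align 2] → 72
@72: uid [8B, align 2] → 80
@80: refcount [1B, align 1] → 81
+1 tail pad (align 2)
size 82, align 2
data bytes 81, size 82 → padding 1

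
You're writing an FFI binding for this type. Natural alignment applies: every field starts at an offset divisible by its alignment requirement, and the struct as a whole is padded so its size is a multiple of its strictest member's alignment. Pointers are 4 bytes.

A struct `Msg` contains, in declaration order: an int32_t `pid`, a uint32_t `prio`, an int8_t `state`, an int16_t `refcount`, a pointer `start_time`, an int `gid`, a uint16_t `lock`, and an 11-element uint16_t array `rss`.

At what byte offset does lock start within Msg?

@0: pid [4B, align 4] → 4
@4: prio [4B, align 4] → 8
@8: state [1B, align 1] → 9
+1 pad (align 2)
@10: refcount [2B, align 2] → 12
@12: start_time [4B, align 4] → 16
@16: gid [4B, align 4] → 20
@20: lock [2B, align 2] → 22

20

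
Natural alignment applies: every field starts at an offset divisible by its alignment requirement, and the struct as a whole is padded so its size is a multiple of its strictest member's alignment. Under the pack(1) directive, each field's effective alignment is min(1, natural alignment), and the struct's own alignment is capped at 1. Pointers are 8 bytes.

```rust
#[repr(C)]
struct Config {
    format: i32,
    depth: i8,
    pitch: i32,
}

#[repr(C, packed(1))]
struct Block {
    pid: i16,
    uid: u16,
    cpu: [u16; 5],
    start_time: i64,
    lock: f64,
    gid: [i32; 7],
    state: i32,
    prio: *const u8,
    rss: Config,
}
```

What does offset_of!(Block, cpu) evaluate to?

4

Config: format at 0 (size 4, align 4) → ends 4; depth at 4 (size 1, align 1) → ends 5; pad 3 to align 4 for pitch; pitch at 8 (size 4, align 4) → ends 12; total 12 bytes, alignment 4
pid at 0 (size 2, align 1) → ends 2
uid at 2 (size 2, align 1) → ends 4
cpu at 4 (size 10, align 1) → ends 14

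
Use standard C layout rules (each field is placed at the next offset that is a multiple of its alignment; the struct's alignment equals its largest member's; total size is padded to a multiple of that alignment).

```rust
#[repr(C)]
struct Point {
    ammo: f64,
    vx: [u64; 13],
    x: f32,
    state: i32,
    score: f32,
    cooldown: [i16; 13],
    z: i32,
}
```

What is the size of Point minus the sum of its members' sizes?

@0: ammo [8B, align 8] → 8
@8: vx [104B, align 8] → 112
@112: x [4B, align 4] → 116
@116: state [4B, align 4] → 120
@120: score [4B, align 4] → 124
@124: cooldown [26B, align 2] → 150
+2 pad (align 4)
@152: z [4B, align 4] → 156
+4 tail pad (align 8)
size 160, align 8
data bytes 154, size 160 → padding 6

6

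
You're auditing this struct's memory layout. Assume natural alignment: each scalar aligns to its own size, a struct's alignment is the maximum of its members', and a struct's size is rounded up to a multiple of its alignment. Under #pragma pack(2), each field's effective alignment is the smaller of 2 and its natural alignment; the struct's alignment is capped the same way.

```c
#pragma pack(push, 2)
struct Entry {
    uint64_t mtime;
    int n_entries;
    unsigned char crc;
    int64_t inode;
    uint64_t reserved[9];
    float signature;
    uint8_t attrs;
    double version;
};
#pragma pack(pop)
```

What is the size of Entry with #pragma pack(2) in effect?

108

mtime at 0 (size 8, align 2) → ends 8
n_entries at 8 (size 4, align 2) → ends 12
crc at 12 (size 1, align 1) → ends 13
pad 1 to align 2 for inode
inode at 14 (size 8, align 2) → ends 22
reserved at 22 (size 72, align 2) → ends 94
signature at 94 (size 4, align 2) → ends 98
attrs at 98 (size 1, align 1) → ends 99
pad 1 to align 2 for version
version at 100 (size 8, align 2) → ends 108
total 108 bytes, alignment 2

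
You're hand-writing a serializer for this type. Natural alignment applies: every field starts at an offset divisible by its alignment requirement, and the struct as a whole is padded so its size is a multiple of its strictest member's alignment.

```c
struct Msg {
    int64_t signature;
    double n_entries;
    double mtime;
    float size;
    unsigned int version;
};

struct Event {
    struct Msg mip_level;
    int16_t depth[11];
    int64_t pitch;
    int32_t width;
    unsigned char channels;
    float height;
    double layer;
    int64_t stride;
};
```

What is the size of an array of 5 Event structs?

Msg: signature at 0 (size 8, align 8) → ends 8; n_entries at 8 (size 8, align 8) → ends 16; mtime at 16 (size 8, align 8) → ends 24; size at 24 (size 4, align 4) → ends 28; version at 28 (size 4, align 4) → ends 32; total 32 bytes, alignment 8
mip_level at 0 (size 32, align 8) → ends 32
depth at 32 (size 22, align 2) → ends 54
pad 2 to align 8 for pitch
pitch at 56 (size 8, align 8) → ends 64
width at 64 (size 4, align 4) → ends 68
channels at 68 (size 1, align 1) → ends 69
pad 3 to align 4 for height
height at 72 (size 4, align 4) → ends 76
pad 4 to align 8 for layer
layer at 80 (size 8, align 8) → ends 88
stride at 88 (size 8, align 8) → ends 96
total 96 bytes, alignment 8
array of 5: 5 × 96 = 480

480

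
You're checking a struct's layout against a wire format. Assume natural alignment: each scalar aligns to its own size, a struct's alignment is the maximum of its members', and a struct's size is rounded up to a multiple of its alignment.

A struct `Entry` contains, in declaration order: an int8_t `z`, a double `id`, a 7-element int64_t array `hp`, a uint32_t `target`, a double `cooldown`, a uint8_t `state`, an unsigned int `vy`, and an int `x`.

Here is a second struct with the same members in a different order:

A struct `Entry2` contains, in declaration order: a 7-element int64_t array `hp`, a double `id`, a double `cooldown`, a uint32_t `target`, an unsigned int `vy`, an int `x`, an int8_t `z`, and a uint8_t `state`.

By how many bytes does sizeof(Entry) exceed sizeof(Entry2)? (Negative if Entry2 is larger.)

z at 0 (size 1, align 1) → ends 1
pad 7 to align 8 for id
id at 8 (size 8, align 8) → ends 16
hp at 16 (size 56, align 8) → ends 72
target at 72 (size 4, align 4) → ends 76
pad 4 to align 8 for cooldown
cooldown at 80 (size 8, align 8) → ends 88
state at 88 (size 1, align 1) → ends 89
pad 3 to align 4 for vy
vy at 92 (size 4, align 4) → ends 96
x at 96 (size 4, align 4) → ends 100
tail pad 4 to reach multiple of 8
total 104 bytes, alignment 8
— Entry2 —
hp at 0 (size 56, align 8) → ends 56
id at 56 (size 8, align 8) → ends 64
cooldown at 64 (size 8, align 8) → ends 72
target at 72 (size 4, align 4) → ends 76
vy at 76 (size 4, align 4) → ends 80
x at 80 (size 4, align 4) → ends 84
z at 84 (size 1, align 1) → ends 85
state at 85 (size 1, align 1) → ends 86
tail pad 2 to reach multiple of 8
total 88 bytes, alignment 8
104 − 88 = 16

16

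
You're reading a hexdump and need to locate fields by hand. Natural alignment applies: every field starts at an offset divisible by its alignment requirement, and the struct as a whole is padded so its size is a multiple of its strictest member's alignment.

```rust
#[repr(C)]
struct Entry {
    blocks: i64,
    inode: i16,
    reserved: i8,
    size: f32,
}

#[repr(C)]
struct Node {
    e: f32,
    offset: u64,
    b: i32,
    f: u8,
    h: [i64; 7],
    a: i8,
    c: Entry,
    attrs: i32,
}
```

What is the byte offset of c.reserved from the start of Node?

Entry: blocks at 0 (size 8, align 8) → ends 8; inode at 8 (size 2, align 2) → ends 10; reserved at 10 (size 1, align 1) → ends 11; pad 1 to align 4 for size; size at 12 (size 4, align 4) → ends 16; total 16 bytes, alignment 8
e at 0 (size 4, align 4) → ends 4
pad 4 to align 8 for offset
offset at 8 (size 8, align 8) → ends 16
b at 16 (size 4, align 4) → ends 20
f at 20 (size 1, align 1) → ends 21
pad 3 to align 8 for h
h at 24 (size 56, align 8) → ends 80
a at 80 (size 1, align 1) → ends 81
pad 7 to align 8 for c
c at 88 (size 16, align 8) → ends 104
within Entry: reserved at 10
88 + 10 = 98

98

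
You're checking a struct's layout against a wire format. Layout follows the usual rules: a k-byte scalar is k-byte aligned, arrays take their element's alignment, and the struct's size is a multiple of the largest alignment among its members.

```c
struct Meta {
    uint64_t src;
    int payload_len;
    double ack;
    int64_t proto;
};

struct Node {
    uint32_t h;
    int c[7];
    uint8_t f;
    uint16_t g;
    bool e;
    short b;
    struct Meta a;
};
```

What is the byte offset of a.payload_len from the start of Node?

48

Meta: src at 0 (size 8, align 8) → ends 8; payload_len at 8 (size 4, align 4) → ends 12; pad 4 to align 8 for ack; ack at 16 (size 8, align 8) → ends 24; proto at 24 (size 8, align 8) → ends 32; total 32 bytes, alignment 8
h at 0 (size 4, align 4) → ends 4
c at 4 (size 28, align 4) → ends 32
f at 32 (size 1, align 1) → ends 33
pad 1 to align 2 for g
g at 34 (size 2, align 2) → ends 36
e at 36 (size 1, align 1) → ends 37
pad 1 to align 2 for b
b at 38 (size 2, align 2) → ends 40
a at 40 (size 32, align 8) → ends 72
within Meta: payload_len at 8
40 + 8 = 48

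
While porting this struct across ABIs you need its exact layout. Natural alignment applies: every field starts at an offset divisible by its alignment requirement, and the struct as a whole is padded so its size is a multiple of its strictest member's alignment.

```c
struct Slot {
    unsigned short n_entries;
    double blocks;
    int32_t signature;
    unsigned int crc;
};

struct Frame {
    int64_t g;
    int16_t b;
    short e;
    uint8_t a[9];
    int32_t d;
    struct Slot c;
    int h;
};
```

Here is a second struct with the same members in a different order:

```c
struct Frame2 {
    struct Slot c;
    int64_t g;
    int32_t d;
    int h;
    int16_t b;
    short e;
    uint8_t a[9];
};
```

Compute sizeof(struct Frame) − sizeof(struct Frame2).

8

Slot: @0: n_entries [2B, align 2] → 2; +6 pad (align 8); @8: blocks [8B, align 8] → 16; @16: signature [4B, align 4] → 20; @20: crc [4B, align 4] → 24; size 24, align 8
@0: g [8B, align 8] → 8
@8: b [2B, align 2] → 10
@10: e [2B, align 2] → 12
@12: a [9B, align 1] → 21
+3 pad (align 4)
@24: d [4B, align 4] → 28
+4 pad (align 8)
@32: c [24B, align 8] → 56
@56: h [4B, align 4] → 60
+4 tail pad (align 8)
size 64, align 8
— Frame2 —
@0: c [24B, align 8] → 24
@24: g [8B, align 8] → 32
@32: d [4B, align 4] → 36
@36: h [4B, align 4] → 40
@40: b [2B, align 2] → 42
@42: e [2B, align 2] → 44
@44: a [9B, align 1] → 53
+3 tail pad (align 8)
size 56, align 8
64 − 56 = 8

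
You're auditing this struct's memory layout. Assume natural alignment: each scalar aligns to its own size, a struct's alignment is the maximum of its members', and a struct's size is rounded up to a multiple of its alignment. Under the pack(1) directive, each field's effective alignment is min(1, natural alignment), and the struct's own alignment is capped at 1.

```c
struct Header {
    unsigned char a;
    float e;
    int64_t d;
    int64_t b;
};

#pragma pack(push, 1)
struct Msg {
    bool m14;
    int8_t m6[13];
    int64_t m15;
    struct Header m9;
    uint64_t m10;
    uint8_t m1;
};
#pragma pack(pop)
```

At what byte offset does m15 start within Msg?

Header: @0: a [1B, align 1] → 1; +3 pad (align 4); @4: e [4B, align 4] → 8; @8: d [8B, align 8] → 16; @16: b [8B, align 8] → 24; size 24, align 8
@0: m14 [1B, align 1] → 1
@1: m6 [13B, align 1] → 14
@14: m15 [8B, align 1] → 22

14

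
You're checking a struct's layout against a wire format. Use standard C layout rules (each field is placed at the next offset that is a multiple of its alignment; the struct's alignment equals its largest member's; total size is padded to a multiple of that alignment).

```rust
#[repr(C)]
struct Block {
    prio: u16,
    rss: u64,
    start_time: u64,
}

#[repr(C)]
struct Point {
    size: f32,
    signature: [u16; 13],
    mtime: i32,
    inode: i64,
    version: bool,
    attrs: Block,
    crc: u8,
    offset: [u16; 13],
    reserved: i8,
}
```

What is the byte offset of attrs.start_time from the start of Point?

Block: @0: prio [2B, align 2] → 2; +6 pad (align 8); @8: rss [8B, align 8] → 16; @16: start_time [8B, align 8] → 24; size 24, align 8
@0: size [4B, align 4] → 4
@4: signature [26B, align 2] → 30
+2 pad (align 4)
@32: mtime [4B, align 4] → 36
+4 pad (align 8)
@40: inode [8B, align 8] → 48
@48: version [1B, align 1] → 49
+7 pad (align 8)
@56: attrs [24B, align 8] → 80
within Block: start_time at 16
56 + 16 = 72

72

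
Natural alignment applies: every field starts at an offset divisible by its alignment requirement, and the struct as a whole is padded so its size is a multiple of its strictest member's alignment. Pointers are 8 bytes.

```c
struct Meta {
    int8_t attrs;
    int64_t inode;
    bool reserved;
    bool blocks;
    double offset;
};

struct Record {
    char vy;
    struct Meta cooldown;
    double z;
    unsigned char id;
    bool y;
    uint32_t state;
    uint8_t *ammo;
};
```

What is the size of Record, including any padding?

Meta: @0: attrs [1B, align 1] → 1; +7 pad (align 8); @8: inode [8B, align 8] → 16; @16: reserved [1B, align 1] → 17; @17: blocks [1B, align 1] → 18; +6 pad (align 8); @24: offset [8B, align 8] → 32; size 32, align 8
@0: vy [1B, align 1] → 1
+7 pad (align 8)
@8: cooldown [32B, align 8] → 40
@40: z [8B, align 8] → 48
@48: id [1B, align 1] → 49
@49: y [1B, align 1] → 50
+2 pad (align 4)
@52: state [4B, align 4] → 56
@56: ammo [8B, align 8] → 64
size 64, align 8

64 bytes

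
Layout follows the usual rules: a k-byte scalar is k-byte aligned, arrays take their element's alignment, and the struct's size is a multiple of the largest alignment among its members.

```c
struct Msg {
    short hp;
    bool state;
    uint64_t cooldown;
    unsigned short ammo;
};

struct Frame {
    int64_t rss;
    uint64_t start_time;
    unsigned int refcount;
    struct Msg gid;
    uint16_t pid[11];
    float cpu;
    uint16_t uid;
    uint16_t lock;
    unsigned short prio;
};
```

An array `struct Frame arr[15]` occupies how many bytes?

1320

Msg: hp at 0 (size 2, align 2) → ends 2; state at 2 (size 1, align 1) → ends 3; pad 5 to align 8 for cooldown; cooldown at 8 (size 8, align 8) → ends 16; ammo at 16 (size 2, align 2) → ends 18; tail pad 6 to reach multiple of 8; total 24 bytes, alignment 8
rss at 0 (size 8, align 8) → ends 8
start_time at 8 (size 8, align 8) → ends 16
refcount at 16 (size 4, align 4) → ends 20
pad 4 to align 8 for gid
gid at 24 (size 24, align 8) → ends 48
pid at 48 (size 22, align 2) → ends 70
pad 2 to align 4 for cpu
cpu at 72 (size 4, align 4) → ends 76
uid at 76 (size 2, align 2) → ends 78
lock at 78 (size 2, align 2) → ends 80
prio at 80 (size 2, align 2) → ends 82
tail pad 6 to reach multiple of 8
total 88 bytes, alignment 8
array of 15: 15 × 88 = 1320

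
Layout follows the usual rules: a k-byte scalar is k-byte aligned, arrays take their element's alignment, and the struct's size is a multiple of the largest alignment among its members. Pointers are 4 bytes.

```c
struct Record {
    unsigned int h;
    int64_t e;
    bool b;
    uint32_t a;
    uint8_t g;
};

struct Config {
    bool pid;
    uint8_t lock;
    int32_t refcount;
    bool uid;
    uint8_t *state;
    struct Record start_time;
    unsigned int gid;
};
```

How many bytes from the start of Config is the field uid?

8

Record: h at 0 (size 4, align 4) → ends 4; pad 4 to align 8 for e; e at 8 (size 8, align 8) → ends 16; b at 16 (size 1, align 1) → ends 17; pad 3 to align 4 for a; a at 20 (size 4, align 4) → ends 24; g at 24 (size 1, align 1) → ends 25; tail pad 7 to reach multiple of 8; total 32 bytes, alignment 8
pid at 0 (size 1, align 1) → ends 1
lock at 1 (size 1, align 1) → ends 2
pad 2 to align 4 for refcount
refcount at 4 (size 4, align 4) → ends 8
uid at 8 (size 1, align 1) → ends 9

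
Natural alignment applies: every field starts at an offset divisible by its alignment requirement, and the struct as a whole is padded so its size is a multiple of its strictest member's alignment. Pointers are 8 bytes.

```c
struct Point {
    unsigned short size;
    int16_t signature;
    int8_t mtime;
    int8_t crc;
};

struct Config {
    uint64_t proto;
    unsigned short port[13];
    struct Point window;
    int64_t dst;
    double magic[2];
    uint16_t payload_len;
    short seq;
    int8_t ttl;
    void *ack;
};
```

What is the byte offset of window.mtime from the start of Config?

38

Point: size at 0 (size 2, align 2) → ends 2; signature at 2 (size 2, align 2) → ends 4; mtime at 4 (size 1, align 1) → ends 5; crc at 5 (size 1, align 1) → ends 6; total 6 bytes, alignment 2
proto at 0 (size 8, align 8) → ends 8
port at 8 (size 26, align 2) → ends 34
window at 34 (size 6, align 2) → ends 40
within Point: mtime at 4
34 + 4 = 38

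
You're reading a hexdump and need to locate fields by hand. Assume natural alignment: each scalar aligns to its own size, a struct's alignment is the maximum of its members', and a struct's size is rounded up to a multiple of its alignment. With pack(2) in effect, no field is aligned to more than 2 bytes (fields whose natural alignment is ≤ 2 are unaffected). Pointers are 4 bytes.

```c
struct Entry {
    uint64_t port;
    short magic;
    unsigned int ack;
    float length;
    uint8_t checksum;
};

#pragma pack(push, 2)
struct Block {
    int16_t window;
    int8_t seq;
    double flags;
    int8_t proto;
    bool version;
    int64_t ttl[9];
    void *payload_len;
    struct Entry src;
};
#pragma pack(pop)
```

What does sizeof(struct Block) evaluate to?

114 bytes

Entry: port at 0 (size 8, align 8) → ends 8; magic at 8 (size 2, align 2) → ends 10; pad 2 to align 4 for ack; ack at 12 (size 4, align 4) → ends 16; length at 16 (size 4, align 4) → ends 20; checksum at 20 (size 1, align 1) → ends 21; tail pad 3 to reach multiple of 8; total 24 bytes, alignment 8
window at 0 (size 2, align 2) → ends 2
seq at 2 (size 1, align 1) → ends 3
pad 1 to align 2 for flags
flags at 4 (size 8, align 2) → ends 12
proto at 12 (size 1, align 1) → ends 13
version at 13 (size 1, align 1) → ends 14
ttl at 14 (size 72, align 2) → ends 86
payload_len at 86 (size 4, align 2) → ends 90
src at 90 (size 24, align 2) → ends 114
total 114 bytes, alignment 2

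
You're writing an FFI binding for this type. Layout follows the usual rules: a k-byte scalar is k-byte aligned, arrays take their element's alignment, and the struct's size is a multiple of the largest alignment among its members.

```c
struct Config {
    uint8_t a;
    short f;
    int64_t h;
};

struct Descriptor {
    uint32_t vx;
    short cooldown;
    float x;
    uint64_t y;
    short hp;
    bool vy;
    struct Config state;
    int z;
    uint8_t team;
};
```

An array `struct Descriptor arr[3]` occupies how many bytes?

168

Config: @0: a [1B, align 1] → 1; +1 pad (align 2); @2: f [2B, align 2] → 4; +4 pad (align 8); @8: h [8B, align 8] → 16; size 16, align 8
@0: vx [4B, align 4] → 4
@4: cooldown [2B, align 2] → 6
+2 pad (align 4)
@8: x [4B, align 4] → 12
+4 pad (align 8)
@16: y [8B, align 8] → 24
@24: hp [2B, align 2] → 26
@26: vy [1B, align 1] → 27
+5 pad (align 8)
@32: state [16B, align 8] → 48
@48: z [4B, align 4] → 52
@52: team [1B, align 1] → 53
+3 tail pad (align 8)
size 56, align 8
array of 3: 3 × 56 = 168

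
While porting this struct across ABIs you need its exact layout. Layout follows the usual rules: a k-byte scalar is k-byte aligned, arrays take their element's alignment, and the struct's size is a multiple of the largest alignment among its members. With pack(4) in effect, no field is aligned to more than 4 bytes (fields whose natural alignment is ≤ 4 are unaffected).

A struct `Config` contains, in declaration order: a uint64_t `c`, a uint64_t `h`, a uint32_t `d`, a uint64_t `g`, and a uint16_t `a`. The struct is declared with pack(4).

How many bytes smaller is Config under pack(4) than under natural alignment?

natural layout:
  0..8  c  (8B, 8-aligned)
  8..16  h  (8B, 8-aligned)
  16..20  d  (4B, 4-aligned)
  20..24  -- padding (4B)
  24..32  g  (8B, 8-aligned)
  32..34  a  (2B, 2-aligned)
  34..40  -- tail padding (6B)
  sizeof = 40, alignof = 8
packed(4) layout:
  0..8  c  (8B, 4-aligned)
  8..16  h  (8B, 4-aligned)
  16..20  d  (4B, 4-aligned)
  20..28  g  (8B, 4-aligned)
  28..30  a  (2B, 2-aligned)
  30..32  -- tail padding (2B)
  sizeof = 32, alignof = 4
40 − 32 = 8

8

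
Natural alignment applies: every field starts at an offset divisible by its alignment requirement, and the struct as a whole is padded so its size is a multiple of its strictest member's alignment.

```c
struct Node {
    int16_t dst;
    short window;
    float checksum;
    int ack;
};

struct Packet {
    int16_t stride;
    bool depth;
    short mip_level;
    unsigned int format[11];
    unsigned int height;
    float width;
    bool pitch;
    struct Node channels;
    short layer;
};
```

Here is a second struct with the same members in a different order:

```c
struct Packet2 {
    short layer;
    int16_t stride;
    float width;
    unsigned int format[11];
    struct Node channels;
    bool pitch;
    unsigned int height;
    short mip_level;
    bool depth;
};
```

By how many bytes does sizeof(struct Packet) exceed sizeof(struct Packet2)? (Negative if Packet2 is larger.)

4

Node: @0: dst [2B, align 2] → 2; @2: window [2B, align 2] → 4; @4: checksum [4B, align 4] → 8; @8: ack [4B, align 4] → 12; size 12, align 4
@0: stride [2B, align 2] → 2
@2: depth [1B, align 1] → 3
+1 pad (align 2)
@4: mip_level [2B, align 2] → 6
+2 pad (align 4)
@8: format [44B, align 4] → 52
@52: height [4B, align 4] → 56
@56: width [4B, align 4] → 60
@60: pitch [1B, align 1] → 61
+3 pad (align 4)
@64: channels [12B, align 4] → 76
@76: layer [2B, align 2] → 78
+2 tail pad (align 4)
size 80, align 4
— Packet2 —
@0: layer [2B, align 2] → 2
@2: stride [2B, align 2] → 4
@4: width [4B, align 4] → 8
@8: format [44B, align 4] → 52
@52: channels [12B, align 4] → 64
@64: pitch [1B, align 1] → 65
+3 pad (align 4)
@68: height [4B, align 4] → 72
@72: mip_level [2B, align 2] → 74
@74: depth [1B, align 1] → 75
+1 tail pad (align 4)
size 76, align 4
80 − 76 = 4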